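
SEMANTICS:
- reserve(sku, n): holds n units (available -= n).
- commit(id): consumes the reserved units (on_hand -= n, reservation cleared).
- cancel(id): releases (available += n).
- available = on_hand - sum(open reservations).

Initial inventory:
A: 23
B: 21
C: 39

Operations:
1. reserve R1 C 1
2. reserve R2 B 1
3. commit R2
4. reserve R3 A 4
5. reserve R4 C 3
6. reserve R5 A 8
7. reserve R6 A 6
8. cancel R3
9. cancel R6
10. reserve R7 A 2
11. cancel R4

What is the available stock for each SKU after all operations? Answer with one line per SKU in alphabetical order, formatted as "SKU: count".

Step 1: reserve R1 C 1 -> on_hand[A=23 B=21 C=39] avail[A=23 B=21 C=38] open={R1}
Step 2: reserve R2 B 1 -> on_hand[A=23 B=21 C=39] avail[A=23 B=20 C=38] open={R1,R2}
Step 3: commit R2 -> on_hand[A=23 B=20 C=39] avail[A=23 B=20 C=38] open={R1}
Step 4: reserve R3 A 4 -> on_hand[A=23 B=20 C=39] avail[A=19 B=20 C=38] open={R1,R3}
Step 5: reserve R4 C 3 -> on_hand[A=23 B=20 C=39] avail[A=19 B=20 C=35] open={R1,R3,R4}
Step 6: reserve R5 A 8 -> on_hand[A=23 B=20 C=39] avail[A=11 B=20 C=35] open={R1,R3,R4,R5}
Step 7: reserve R6 A 6 -> on_hand[A=23 B=20 C=39] avail[A=5 B=20 C=35] open={R1,R3,R4,R5,R6}
Step 8: cancel R3 -> on_hand[A=23 B=20 C=39] avail[A=9 B=20 C=35] open={R1,R4,R5,R6}
Step 9: cancel R6 -> on_hand[A=23 B=20 C=39] avail[A=15 B=20 C=35] open={R1,R4,R5}
Step 10: reserve R7 A 2 -> on_hand[A=23 B=20 C=39] avail[A=13 B=20 C=35] open={R1,R4,R5,R7}
Step 11: cancel R4 -> on_hand[A=23 B=20 C=39] avail[A=13 B=20 C=38] open={R1,R5,R7}

Answer: A: 13
B: 20
C: 38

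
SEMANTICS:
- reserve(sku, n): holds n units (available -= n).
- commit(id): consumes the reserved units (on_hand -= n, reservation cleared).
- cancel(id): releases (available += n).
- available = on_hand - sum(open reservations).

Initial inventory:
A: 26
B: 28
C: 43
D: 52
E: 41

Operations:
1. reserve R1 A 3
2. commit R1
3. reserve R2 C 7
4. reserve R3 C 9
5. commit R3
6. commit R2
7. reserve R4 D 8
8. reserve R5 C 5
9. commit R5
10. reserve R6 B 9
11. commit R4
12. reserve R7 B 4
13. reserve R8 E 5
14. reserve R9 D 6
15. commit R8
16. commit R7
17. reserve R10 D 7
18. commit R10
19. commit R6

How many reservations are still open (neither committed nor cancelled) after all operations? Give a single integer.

Answer: 1

Derivation:
Step 1: reserve R1 A 3 -> on_hand[A=26 B=28 C=43 D=52 E=41] avail[A=23 B=28 C=43 D=52 E=41] open={R1}
Step 2: commit R1 -> on_hand[A=23 B=28 C=43 D=52 E=41] avail[A=23 B=28 C=43 D=52 E=41] open={}
Step 3: reserve R2 C 7 -> on_hand[A=23 B=28 C=43 D=52 E=41] avail[A=23 B=28 C=36 D=52 E=41] open={R2}
Step 4: reserve R3 C 9 -> on_hand[A=23 B=28 C=43 D=52 E=41] avail[A=23 B=28 C=27 D=52 E=41] open={R2,R3}
Step 5: commit R3 -> on_hand[A=23 B=28 C=34 D=52 E=41] avail[A=23 B=28 C=27 D=52 E=41] open={R2}
Step 6: commit R2 -> on_hand[A=23 B=28 C=27 D=52 E=41] avail[A=23 B=28 C=27 D=52 E=41] open={}
Step 7: reserve R4 D 8 -> on_hand[A=23 B=28 C=27 D=52 E=41] avail[A=23 B=28 C=27 D=44 E=41] open={R4}
Step 8: reserve R5 C 5 -> on_hand[A=23 B=28 C=27 D=52 E=41] avail[A=23 B=28 C=22 D=44 E=41] open={R4,R5}
Step 9: commit R5 -> on_hand[A=23 B=28 C=22 D=52 E=41] avail[A=23 B=28 C=22 D=44 E=41] open={R4}
Step 10: reserve R6 B 9 -> on_hand[A=23 B=28 C=22 D=52 E=41] avail[A=23 B=19 C=22 D=44 E=41] open={R4,R6}
Step 11: commit R4 -> on_hand[A=23 B=28 C=22 D=44 E=41] avail[A=23 B=19 C=22 D=44 E=41] open={R6}
Step 12: reserve R7 B 4 -> on_hand[A=23 B=28 C=22 D=44 E=41] avail[A=23 B=15 C=22 D=44 E=41] open={R6,R7}
Step 13: reserve R8 E 5 -> on_hand[A=23 B=28 C=22 D=44 E=41] avail[A=23 B=15 C=22 D=44 E=36] open={R6,R7,R8}
Step 14: reserve R9 D 6 -> on_hand[A=23 B=28 C=22 D=44 E=41] avail[A=23 B=15 C=22 D=38 E=36] open={R6,R7,R8,R9}
Step 15: commit R8 -> on_hand[A=23 B=28 C=22 D=44 E=36] avail[A=23 B=15 C=22 D=38 E=36] open={R6,R7,R9}
Step 16: commit R7 -> on_hand[A=23 B=24 C=22 D=44 E=36] avail[A=23 B=15 C=22 D=38 E=36] open={R6,R9}
Step 17: reserve R10 D 7 -> on_hand[A=23 B=24 C=22 D=44 E=36] avail[A=23 B=15 C=22 D=31 E=36] open={R10,R6,R9}
Step 18: commit R10 -> on_hand[A=23 B=24 C=22 D=37 E=36] avail[A=23 B=15 C=22 D=31 E=36] open={R6,R9}
Step 19: commit R6 -> on_hand[A=23 B=15 C=22 D=37 E=36] avail[A=23 B=15 C=22 D=31 E=36] open={R9}
Open reservations: ['R9'] -> 1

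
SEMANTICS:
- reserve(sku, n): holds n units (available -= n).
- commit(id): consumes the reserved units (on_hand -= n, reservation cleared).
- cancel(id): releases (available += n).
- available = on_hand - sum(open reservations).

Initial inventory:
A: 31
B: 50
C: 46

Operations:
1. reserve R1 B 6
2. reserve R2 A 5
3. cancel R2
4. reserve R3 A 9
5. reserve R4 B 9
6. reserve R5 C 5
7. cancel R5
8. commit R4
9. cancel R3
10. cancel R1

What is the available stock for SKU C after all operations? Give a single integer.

Answer: 46

Derivation:
Step 1: reserve R1 B 6 -> on_hand[A=31 B=50 C=46] avail[A=31 B=44 C=46] open={R1}
Step 2: reserve R2 A 5 -> on_hand[A=31 B=50 C=46] avail[A=26 B=44 C=46] open={R1,R2}
Step 3: cancel R2 -> on_hand[A=31 B=50 C=46] avail[A=31 B=44 C=46] open={R1}
Step 4: reserve R3 A 9 -> on_hand[A=31 B=50 C=46] avail[A=22 B=44 C=46] open={R1,R3}
Step 5: reserve R4 B 9 -> on_hand[A=31 B=50 C=46] avail[A=22 B=35 C=46] open={R1,R3,R4}
Step 6: reserve R5 C 5 -> on_hand[A=31 B=50 C=46] avail[A=22 B=35 C=41] open={R1,R3,R4,R5}
Step 7: cancel R5 -> on_hand[A=31 B=50 C=46] avail[A=22 B=35 C=46] open={R1,R3,R4}
Step 8: commit R4 -> on_hand[A=31 B=41 C=46] avail[A=22 B=35 C=46] open={R1,R3}
Step 9: cancel R3 -> on_hand[A=31 B=41 C=46] avail[A=31 B=35 C=46] open={R1}
Step 10: cancel R1 -> on_hand[A=31 B=41 C=46] avail[A=31 B=41 C=46] open={}
Final available[C] = 46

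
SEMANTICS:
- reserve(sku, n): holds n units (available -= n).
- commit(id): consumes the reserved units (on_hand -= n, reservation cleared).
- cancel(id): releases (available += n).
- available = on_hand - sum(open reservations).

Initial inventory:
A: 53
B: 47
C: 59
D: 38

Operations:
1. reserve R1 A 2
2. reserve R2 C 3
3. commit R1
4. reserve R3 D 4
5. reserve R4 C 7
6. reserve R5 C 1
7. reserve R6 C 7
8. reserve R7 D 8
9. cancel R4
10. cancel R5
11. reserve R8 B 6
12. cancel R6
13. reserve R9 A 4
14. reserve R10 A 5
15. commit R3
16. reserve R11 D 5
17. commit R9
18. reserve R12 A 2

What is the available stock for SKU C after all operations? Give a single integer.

Step 1: reserve R1 A 2 -> on_hand[A=53 B=47 C=59 D=38] avail[A=51 B=47 C=59 D=38] open={R1}
Step 2: reserve R2 C 3 -> on_hand[A=53 B=47 C=59 D=38] avail[A=51 B=47 C=56 D=38] open={R1,R2}
Step 3: commit R1 -> on_hand[A=51 B=47 C=59 D=38] avail[A=51 B=47 C=56 D=38] open={R2}
Step 4: reserve R3 D 4 -> on_hand[A=51 B=47 C=59 D=38] avail[A=51 B=47 C=56 D=34] open={R2,R3}
Step 5: reserve R4 C 7 -> on_hand[A=51 B=47 C=59 D=38] avail[A=51 B=47 C=49 D=34] open={R2,R3,R4}
Step 6: reserve R5 C 1 -> on_hand[A=51 B=47 C=59 D=38] avail[A=51 B=47 C=48 D=34] open={R2,R3,R4,R5}
Step 7: reserve R6 C 7 -> on_hand[A=51 B=47 C=59 D=38] avail[A=51 B=47 C=41 D=34] open={R2,R3,R4,R5,R6}
Step 8: reserve R7 D 8 -> on_hand[A=51 B=47 C=59 D=38] avail[A=51 B=47 C=41 D=26] open={R2,R3,R4,R5,R6,R7}
Step 9: cancel R4 -> on_hand[A=51 B=47 C=59 D=38] avail[A=51 B=47 C=48 D=26] open={R2,R3,R5,R6,R7}
Step 10: cancel R5 -> on_hand[A=51 B=47 C=59 D=38] avail[A=51 B=47 C=49 D=26] open={R2,R3,R6,R7}
Step 11: reserve R8 B 6 -> on_hand[A=51 B=47 C=59 D=38] avail[A=51 B=41 C=49 D=26] open={R2,R3,R6,R7,R8}
Step 12: cancel R6 -> on_hand[A=51 B=47 C=59 D=38] avail[A=51 B=41 C=56 D=26] open={R2,R3,R7,R8}
Step 13: reserve R9 A 4 -> on_hand[A=51 B=47 C=59 D=38] avail[A=47 B=41 C=56 D=26] open={R2,R3,R7,R8,R9}
Step 14: reserve R10 A 5 -> on_hand[A=51 B=47 C=59 D=38] avail[A=42 B=41 C=56 D=26] open={R10,R2,R3,R7,R8,R9}
Step 15: commit R3 -> on_hand[A=51 B=47 C=59 D=34] avail[A=42 B=41 C=56 D=26] open={R10,R2,R7,R8,R9}
Step 16: reserve R11 D 5 -> on_hand[A=51 B=47 C=59 D=34] avail[A=42 B=41 C=56 D=21] open={R10,R11,R2,R7,R8,R9}
Step 17: commit R9 -> on_hand[A=47 B=47 C=59 D=34] avail[A=42 B=41 C=56 D=21] open={R10,R11,R2,R7,R8}
Step 18: reserve R12 A 2 -> on_hand[A=47 B=47 C=59 D=34] avail[A=40 B=41 C=56 D=21] open={R10,R11,R12,R2,R7,R8}
Final available[C] = 56

Answer: 56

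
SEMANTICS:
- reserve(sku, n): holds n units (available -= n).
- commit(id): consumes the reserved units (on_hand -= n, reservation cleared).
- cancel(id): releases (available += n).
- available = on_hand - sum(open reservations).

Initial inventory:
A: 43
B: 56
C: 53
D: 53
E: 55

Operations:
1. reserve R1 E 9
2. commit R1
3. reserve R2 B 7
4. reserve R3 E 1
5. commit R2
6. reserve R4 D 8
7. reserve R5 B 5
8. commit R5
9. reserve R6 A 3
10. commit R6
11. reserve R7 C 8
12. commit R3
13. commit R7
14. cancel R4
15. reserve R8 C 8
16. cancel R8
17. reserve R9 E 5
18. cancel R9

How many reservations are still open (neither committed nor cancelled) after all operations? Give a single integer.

Answer: 0

Derivation:
Step 1: reserve R1 E 9 -> on_hand[A=43 B=56 C=53 D=53 E=55] avail[A=43 B=56 C=53 D=53 E=46] open={R1}
Step 2: commit R1 -> on_hand[A=43 B=56 C=53 D=53 E=46] avail[A=43 B=56 C=53 D=53 E=46] open={}
Step 3: reserve R2 B 7 -> on_hand[A=43 B=56 C=53 D=53 E=46] avail[A=43 B=49 C=53 D=53 E=46] open={R2}
Step 4: reserve R3 E 1 -> on_hand[A=43 B=56 C=53 D=53 E=46] avail[A=43 B=49 C=53 D=53 E=45] open={R2,R3}
Step 5: commit R2 -> on_hand[A=43 B=49 C=53 D=53 E=46] avail[A=43 B=49 C=53 D=53 E=45] open={R3}
Step 6: reserve R4 D 8 -> on_hand[A=43 B=49 C=53 D=53 E=46] avail[A=43 B=49 C=53 D=45 E=45] open={R3,R4}
Step 7: reserve R5 B 5 -> on_hand[A=43 B=49 C=53 D=53 E=46] avail[A=43 B=44 C=53 D=45 E=45] open={R3,R4,R5}
Step 8: commit R5 -> on_hand[A=43 B=44 C=53 D=53 E=46] avail[A=43 B=44 C=53 D=45 E=45] open={R3,R4}
Step 9: reserve R6 A 3 -> on_hand[A=43 B=44 C=53 D=53 E=46] avail[A=40 B=44 C=53 D=45 E=45] open={R3,R4,R6}
Step 10: commit R6 -> on_hand[A=40 B=44 C=53 D=53 E=46] avail[A=40 B=44 C=53 D=45 E=45] open={R3,R4}
Step 11: reserve R7 C 8 -> on_hand[A=40 B=44 C=53 D=53 E=46] avail[A=40 B=44 C=45 D=45 E=45] open={R3,R4,R7}
Step 12: commit R3 -> on_hand[A=40 B=44 C=53 D=53 E=45] avail[A=40 B=44 C=45 D=45 E=45] open={R4,R7}
Step 13: commit R7 -> on_hand[A=40 B=44 C=45 D=53 E=45] avail[A=40 B=44 C=45 D=45 E=45] open={R4}
Step 14: cancel R4 -> on_hand[A=40 B=44 C=45 D=53 E=45] avail[A=40 B=44 C=45 D=53 E=45] open={}
Step 15: reserve R8 C 8 -> on_hand[A=40 B=44 C=45 D=53 E=45] avail[A=40 B=44 C=37 D=53 E=45] open={R8}
Step 16: cancel R8 -> on_hand[A=40 B=44 C=45 D=53 E=45] avail[A=40 B=44 C=45 D=53 E=45] open={}
Step 17: reserve R9 E 5 -> on_hand[A=40 B=44 C=45 D=53 E=45] avail[A=40 B=44 C=45 D=53 E=40] open={R9}
Step 18: cancel R9 -> on_hand[A=40 B=44 C=45 D=53 E=45] avail[A=40 B=44 C=45 D=53 E=45] open={}
Open reservations: [] -> 0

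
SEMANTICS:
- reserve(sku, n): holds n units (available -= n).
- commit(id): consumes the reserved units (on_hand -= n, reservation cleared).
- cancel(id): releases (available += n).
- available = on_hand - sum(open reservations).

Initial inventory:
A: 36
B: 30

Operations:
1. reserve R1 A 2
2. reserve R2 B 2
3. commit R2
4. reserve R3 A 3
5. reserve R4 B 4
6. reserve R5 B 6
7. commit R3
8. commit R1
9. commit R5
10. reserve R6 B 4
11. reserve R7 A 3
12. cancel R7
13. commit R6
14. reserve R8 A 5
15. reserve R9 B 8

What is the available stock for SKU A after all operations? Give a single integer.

Step 1: reserve R1 A 2 -> on_hand[A=36 B=30] avail[A=34 B=30] open={R1}
Step 2: reserve R2 B 2 -> on_hand[A=36 B=30] avail[A=34 B=28] open={R1,R2}
Step 3: commit R2 -> on_hand[A=36 B=28] avail[A=34 B=28] open={R1}
Step 4: reserve R3 A 3 -> on_hand[A=36 B=28] avail[A=31 B=28] open={R1,R3}
Step 5: reserve R4 B 4 -> on_hand[A=36 B=28] avail[A=31 B=24] open={R1,R3,R4}
Step 6: reserve R5 B 6 -> on_hand[A=36 B=28] avail[A=31 B=18] open={R1,R3,R4,R5}
Step 7: commit R3 -> on_hand[A=33 B=28] avail[A=31 B=18] open={R1,R4,R5}
Step 8: commit R1 -> on_hand[A=31 B=28] avail[A=31 B=18] open={R4,R5}
Step 9: commit R5 -> on_hand[A=31 B=22] avail[A=31 B=18] open={R4}
Step 10: reserve R6 B 4 -> on_hand[A=31 B=22] avail[A=31 B=14] open={R4,R6}
Step 11: reserve R7 A 3 -> on_hand[A=31 B=22] avail[A=28 B=14] open={R4,R6,R7}
Step 12: cancel R7 -> on_hand[A=31 B=22] avail[A=31 B=14] open={R4,R6}
Step 13: commit R6 -> on_hand[A=31 B=18] avail[A=31 B=14] open={R4}
Step 14: reserve R8 A 5 -> on_hand[A=31 B=18] avail[A=26 B=14] open={R4,R8}
Step 15: reserve R9 B 8 -> on_hand[A=31 B=18] avail[A=26 B=6] open={R4,R8,R9}
Final available[A] = 26

Answer: 26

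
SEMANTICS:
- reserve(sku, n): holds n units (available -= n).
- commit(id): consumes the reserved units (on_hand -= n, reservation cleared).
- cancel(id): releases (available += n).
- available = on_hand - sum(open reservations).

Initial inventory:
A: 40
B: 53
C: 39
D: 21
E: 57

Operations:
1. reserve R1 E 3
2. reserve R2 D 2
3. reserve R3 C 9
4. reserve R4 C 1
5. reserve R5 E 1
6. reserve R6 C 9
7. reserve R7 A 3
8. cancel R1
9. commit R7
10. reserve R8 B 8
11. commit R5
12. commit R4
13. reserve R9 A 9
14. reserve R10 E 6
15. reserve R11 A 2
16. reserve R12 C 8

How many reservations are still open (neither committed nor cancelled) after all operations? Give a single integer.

Step 1: reserve R1 E 3 -> on_hand[A=40 B=53 C=39 D=21 E=57] avail[A=40 B=53 C=39 D=21 E=54] open={R1}
Step 2: reserve R2 D 2 -> on_hand[A=40 B=53 C=39 D=21 E=57] avail[A=40 B=53 C=39 D=19 E=54] open={R1,R2}
Step 3: reserve R3 C 9 -> on_hand[A=40 B=53 C=39 D=21 E=57] avail[A=40 B=53 C=30 D=19 E=54] open={R1,R2,R3}
Step 4: reserve R4 C 1 -> on_hand[A=40 B=53 C=39 D=21 E=57] avail[A=40 B=53 C=29 D=19 E=54] open={R1,R2,R3,R4}
Step 5: reserve R5 E 1 -> on_hand[A=40 B=53 C=39 D=21 E=57] avail[A=40 B=53 C=29 D=19 E=53] open={R1,R2,R3,R4,R5}
Step 6: reserve R6 C 9 -> on_hand[A=40 B=53 C=39 D=21 E=57] avail[A=40 B=53 C=20 D=19 E=53] open={R1,R2,R3,R4,R5,R6}
Step 7: reserve R7 A 3 -> on_hand[A=40 B=53 C=39 D=21 E=57] avail[A=37 B=53 C=20 D=19 E=53] open={R1,R2,R3,R4,R5,R6,R7}
Step 8: cancel R1 -> on_hand[A=40 B=53 C=39 D=21 E=57] avail[A=37 B=53 C=20 D=19 E=56] open={R2,R3,R4,R5,R6,R7}
Step 9: commit R7 -> on_hand[A=37 B=53 C=39 D=21 E=57] avail[A=37 B=53 C=20 D=19 E=56] open={R2,R3,R4,R5,R6}
Step 10: reserve R8 B 8 -> on_hand[A=37 B=53 C=39 D=21 E=57] avail[A=37 B=45 C=20 D=19 E=56] open={R2,R3,R4,R5,R6,R8}
Step 11: commit R5 -> on_hand[A=37 B=53 C=39 D=21 E=56] avail[A=37 B=45 C=20 D=19 E=56] open={R2,R3,R4,R6,R8}
Step 12: commit R4 -> on_hand[A=37 B=53 C=38 D=21 E=56] avail[A=37 B=45 C=20 D=19 E=56] open={R2,R3,R6,R8}
Step 13: reserve R9 A 9 -> on_hand[A=37 B=53 C=38 D=21 E=56] avail[A=28 B=45 C=20 D=19 E=56] open={R2,R3,R6,R8,R9}
Step 14: reserve R10 E 6 -> on_hand[A=37 B=53 C=38 D=21 E=56] avail[A=28 B=45 C=20 D=19 E=50] open={R10,R2,R3,R6,R8,R9}
Step 15: reserve R11 A 2 -> on_hand[A=37 B=53 C=38 D=21 E=56] avail[A=26 B=45 C=20 D=19 E=50] open={R10,R11,R2,R3,R6,R8,R9}
Step 16: reserve R12 C 8 -> on_hand[A=37 B=53 C=38 D=21 E=56] avail[A=26 B=45 C=12 D=19 E=50] open={R10,R11,R12,R2,R3,R6,R8,R9}
Open reservations: ['R10', 'R11', 'R12', 'R2', 'R3', 'R6', 'R8', 'R9'] -> 8

Answer: 8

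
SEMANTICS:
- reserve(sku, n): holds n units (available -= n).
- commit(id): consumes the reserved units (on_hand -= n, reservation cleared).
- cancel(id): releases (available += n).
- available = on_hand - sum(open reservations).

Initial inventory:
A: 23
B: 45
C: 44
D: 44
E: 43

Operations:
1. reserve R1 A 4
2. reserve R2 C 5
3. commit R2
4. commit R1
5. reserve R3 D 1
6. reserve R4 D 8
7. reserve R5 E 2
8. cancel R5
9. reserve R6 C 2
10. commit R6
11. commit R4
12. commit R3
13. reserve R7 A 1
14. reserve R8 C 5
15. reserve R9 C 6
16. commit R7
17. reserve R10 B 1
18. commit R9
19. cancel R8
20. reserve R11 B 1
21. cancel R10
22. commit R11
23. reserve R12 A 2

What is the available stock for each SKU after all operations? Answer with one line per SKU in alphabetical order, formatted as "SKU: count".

Answer: A: 16
B: 44
C: 31
D: 35
E: 43

Derivation:
Step 1: reserve R1 A 4 -> on_hand[A=23 B=45 C=44 D=44 E=43] avail[A=19 B=45 C=44 D=44 E=43] open={R1}
Step 2: reserve R2 C 5 -> on_hand[A=23 B=45 C=44 D=44 E=43] avail[A=19 B=45 C=39 D=44 E=43] open={R1,R2}
Step 3: commit R2 -> on_hand[A=23 B=45 C=39 D=44 E=43] avail[A=19 B=45 C=39 D=44 E=43] open={R1}
Step 4: commit R1 -> on_hand[A=19 B=45 C=39 D=44 E=43] avail[A=19 B=45 C=39 D=44 E=43] open={}
Step 5: reserve R3 D 1 -> on_hand[A=19 B=45 C=39 D=44 E=43] avail[A=19 B=45 C=39 D=43 E=43] open={R3}
Step 6: reserve R4 D 8 -> on_hand[A=19 B=45 C=39 D=44 E=43] avail[A=19 B=45 C=39 D=35 E=43] open={R3,R4}
Step 7: reserve R5 E 2 -> on_hand[A=19 B=45 C=39 D=44 E=43] avail[A=19 B=45 C=39 D=35 E=41] open={R3,R4,R5}
Step 8: cancel R5 -> on_hand[A=19 B=45 C=39 D=44 E=43] avail[A=19 B=45 C=39 D=35 E=43] open={R3,R4}
Step 9: reserve R6 C 2 -> on_hand[A=19 B=45 C=39 D=44 E=43] avail[A=19 B=45 C=37 D=35 E=43] open={R3,R4,R6}
Step 10: commit R6 -> on_hand[A=19 B=45 C=37 D=44 E=43] avail[A=19 B=45 C=37 D=35 E=43] open={R3,R4}
Step 11: commit R4 -> on_hand[A=19 B=45 C=37 D=36 E=43] avail[A=19 B=45 C=37 D=35 E=43] open={R3}
Step 12: commit R3 -> on_hand[A=19 B=45 C=37 D=35 E=43] avail[A=19 B=45 C=37 D=35 E=43] open={}
Step 13: reserve R7 A 1 -> on_hand[A=19 B=45 C=37 D=35 E=43] avail[A=18 B=45 C=37 D=35 E=43] open={R7}
Step 14: reserve R8 C 5 -> on_hand[A=19 B=45 C=37 D=35 E=43] avail[A=18 B=45 C=32 D=35 E=43] open={R7,R8}
Step 15: reserve R9 C 6 -> on_hand[A=19 B=45 C=37 D=35 E=43] avail[A=18 B=45 C=26 D=35 E=43] open={R7,R8,R9}
Step 16: commit R7 -> on_hand[A=18 B=45 C=37 D=35 E=43] avail[A=18 B=45 C=26 D=35 E=43] open={R8,R9}
Step 17: reserve R10 B 1 -> on_hand[A=18 B=45 C=37 D=35 E=43] avail[A=18 B=44 C=26 D=35 E=43] open={R10,R8,R9}
Step 18: commit R9 -> on_hand[A=18 B=45 C=31 D=35 E=43] avail[A=18 B=44 C=26 D=35 E=43] open={R10,R8}
Step 19: cancel R8 -> on_hand[A=18 B=45 C=31 D=35 E=43] avail[A=18 B=44 C=31 D=35 E=43] open={R10}
Step 20: reserve R11 B 1 -> on_hand[A=18 B=45 C=31 D=35 E=43] avail[A=18 B=43 C=31 D=35 E=43] open={R10,R11}
Step 21: cancel R10 -> on_hand[A=18 B=45 C=31 D=35 E=43] avail[A=18 B=44 C=31 D=35 E=43] open={R11}
Step 22: commit R11 -> on_hand[A=18 B=44 C=31 D=35 E=43] avail[A=18 B=44 C=31 D=35 E=43] open={}
Step 23: reserve R12 A 2 -> on_hand[A=18 B=44 C=31 D=35 E=43] avail[A=16 B=44 C=31 D=35 E=43] open={R12}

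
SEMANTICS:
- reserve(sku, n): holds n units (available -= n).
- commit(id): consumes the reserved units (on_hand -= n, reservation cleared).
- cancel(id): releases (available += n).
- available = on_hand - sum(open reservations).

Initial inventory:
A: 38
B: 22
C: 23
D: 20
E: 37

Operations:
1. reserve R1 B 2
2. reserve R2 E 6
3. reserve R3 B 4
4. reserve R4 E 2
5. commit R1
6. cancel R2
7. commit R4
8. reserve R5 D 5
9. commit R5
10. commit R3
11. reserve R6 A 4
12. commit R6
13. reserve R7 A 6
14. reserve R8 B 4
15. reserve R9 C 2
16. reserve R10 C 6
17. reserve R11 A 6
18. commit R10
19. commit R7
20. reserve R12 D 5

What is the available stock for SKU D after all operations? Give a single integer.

Answer: 10

Derivation:
Step 1: reserve R1 B 2 -> on_hand[A=38 B=22 C=23 D=20 E=37] avail[A=38 B=20 C=23 D=20 E=37] open={R1}
Step 2: reserve R2 E 6 -> on_hand[A=38 B=22 C=23 D=20 E=37] avail[A=38 B=20 C=23 D=20 E=31] open={R1,R2}
Step 3: reserve R3 B 4 -> on_hand[A=38 B=22 C=23 D=20 E=37] avail[A=38 B=16 C=23 D=20 E=31] open={R1,R2,R3}
Step 4: reserve R4 E 2 -> on_hand[A=38 B=22 C=23 D=20 E=37] avail[A=38 B=16 C=23 D=20 E=29] open={R1,R2,R3,R4}
Step 5: commit R1 -> on_hand[A=38 B=20 C=23 D=20 E=37] avail[A=38 B=16 C=23 D=20 E=29] open={R2,R3,R4}
Step 6: cancel R2 -> on_hand[A=38 B=20 C=23 D=20 E=37] avail[A=38 B=16 C=23 D=20 E=35] open={R3,R4}
Step 7: commit R4 -> on_hand[A=38 B=20 C=23 D=20 E=35] avail[A=38 B=16 C=23 D=20 E=35] open={R3}
Step 8: reserve R5 D 5 -> on_hand[A=38 B=20 C=23 D=20 E=35] avail[A=38 B=16 C=23 D=15 E=35] open={R3,R5}
Step 9: commit R5 -> on_hand[A=38 B=20 C=23 D=15 E=35] avail[A=38 B=16 C=23 D=15 E=35] open={R3}
Step 10: commit R3 -> on_hand[A=38 B=16 C=23 D=15 E=35] avail[A=38 B=16 C=23 D=15 E=35] open={}
Step 11: reserve R6 A 4 -> on_hand[A=38 B=16 C=23 D=15 E=35] avail[A=34 B=16 C=23 D=15 E=35] open={R6}
Step 12: commit R6 -> on_hand[A=34 B=16 C=23 D=15 E=35] avail[A=34 B=16 C=23 D=15 E=35] open={}
Step 13: reserve R7 A 6 -> on_hand[A=34 B=16 C=23 D=15 E=35] avail[A=28 B=16 C=23 D=15 E=35] open={R7}
Step 14: reserve R8 B 4 -> on_hand[A=34 B=16 C=23 D=15 E=35] avail[A=28 B=12 C=23 D=15 E=35] open={R7,R8}
Step 15: reserve R9 C 2 -> on_hand[A=34 B=16 C=23 D=15 E=35] avail[A=28 B=12 C=21 D=15 E=35] open={R7,R8,R9}
Step 16: reserve R10 C 6 -> on_hand[A=34 B=16 C=23 D=15 E=35] avail[A=28 B=12 C=15 D=15 E=35] open={R10,R7,R8,R9}
Step 17: reserve R11 A 6 -> on_hand[A=34 B=16 C=23 D=15 E=35] avail[A=22 B=12 C=15 D=15 E=35] open={R10,R11,R7,R8,R9}
Step 18: commit R10 -> on_hand[A=34 B=16 C=17 D=15 E=35] avail[A=22 B=12 C=15 D=15 E=35] open={R11,R7,R8,R9}
Step 19: commit R7 -> on_hand[A=28 B=16 C=17 D=15 E=35] avail[A=22 B=12 C=15 D=15 E=35] open={R11,R8,R9}
Step 20: reserve R12 D 5 -> on_hand[A=28 B=16 C=17 D=15 E=35] avail[A=22 B=12 C=15 D=10 E=35] open={R11,R12,R8,R9}
Final available[D] = 10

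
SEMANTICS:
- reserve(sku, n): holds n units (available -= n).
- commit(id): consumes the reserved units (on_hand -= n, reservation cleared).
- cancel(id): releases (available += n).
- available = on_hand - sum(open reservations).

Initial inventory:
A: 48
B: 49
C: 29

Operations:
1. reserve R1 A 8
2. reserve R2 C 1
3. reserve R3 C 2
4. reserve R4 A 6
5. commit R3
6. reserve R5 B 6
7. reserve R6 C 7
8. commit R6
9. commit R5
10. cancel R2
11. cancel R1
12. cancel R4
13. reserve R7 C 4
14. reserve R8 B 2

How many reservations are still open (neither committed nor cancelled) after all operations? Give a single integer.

Answer: 2

Derivation:
Step 1: reserve R1 A 8 -> on_hand[A=48 B=49 C=29] avail[A=40 B=49 C=29] open={R1}
Step 2: reserve R2 C 1 -> on_hand[A=48 B=49 C=29] avail[A=40 B=49 C=28] open={R1,R2}
Step 3: reserve R3 C 2 -> on_hand[A=48 B=49 C=29] avail[A=40 B=49 C=26] open={R1,R2,R3}
Step 4: reserve R4 A 6 -> on_hand[A=48 B=49 C=29] avail[A=34 B=49 C=26] open={R1,R2,R3,R4}
Step 5: commit R3 -> on_hand[A=48 B=49 C=27] avail[A=34 B=49 C=26] open={R1,R2,R4}
Step 6: reserve R5 B 6 -> on_hand[A=48 B=49 C=27] avail[A=34 B=43 C=26] open={R1,R2,R4,R5}
Step 7: reserve R6 C 7 -> on_hand[A=48 B=49 C=27] avail[A=34 B=43 C=19] open={R1,R2,R4,R5,R6}
Step 8: commit R6 -> on_hand[A=48 B=49 C=20] avail[A=34 B=43 C=19] open={R1,R2,R4,R5}
Step 9: commit R5 -> on_hand[A=48 B=43 C=20] avail[A=34 B=43 C=19] open={R1,R2,R4}
Step 10: cancel R2 -> on_hand[A=48 B=43 C=20] avail[A=34 B=43 C=20] open={R1,R4}
Step 11: cancel R1 -> on_hand[A=48 B=43 C=20] avail[A=42 B=43 C=20] open={R4}
Step 12: cancel R4 -> on_hand[A=48 B=43 C=20] avail[A=48 B=43 C=20] open={}
Step 13: reserve R7 C 4 -> on_hand[A=48 B=43 C=20] avail[A=48 B=43 C=16] open={R7}
Step 14: reserve R8 B 2 -> on_hand[A=48 B=43 C=20] avail[A=48 B=41 C=16] open={R7,R8}
Open reservations: ['R7', 'R8'] -> 2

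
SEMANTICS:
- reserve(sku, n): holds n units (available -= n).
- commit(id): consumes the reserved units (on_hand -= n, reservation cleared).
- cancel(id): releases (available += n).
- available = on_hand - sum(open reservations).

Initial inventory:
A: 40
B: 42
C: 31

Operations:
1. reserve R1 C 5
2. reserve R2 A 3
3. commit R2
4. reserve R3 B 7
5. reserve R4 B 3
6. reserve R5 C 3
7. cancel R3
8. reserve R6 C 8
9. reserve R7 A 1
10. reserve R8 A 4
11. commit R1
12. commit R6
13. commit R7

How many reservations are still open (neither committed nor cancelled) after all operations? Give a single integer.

Answer: 3

Derivation:
Step 1: reserve R1 C 5 -> on_hand[A=40 B=42 C=31] avail[A=40 B=42 C=26] open={R1}
Step 2: reserve R2 A 3 -> on_hand[A=40 B=42 C=31] avail[A=37 B=42 C=26] open={R1,R2}
Step 3: commit R2 -> on_hand[A=37 B=42 C=31] avail[A=37 B=42 C=26] open={R1}
Step 4: reserve R3 B 7 -> on_hand[A=37 B=42 C=31] avail[A=37 B=35 C=26] open={R1,R3}
Step 5: reserve R4 B 3 -> on_hand[A=37 B=42 C=31] avail[A=37 B=32 C=26] open={R1,R3,R4}
Step 6: reserve R5 C 3 -> on_hand[A=37 B=42 C=31] avail[A=37 B=32 C=23] open={R1,R3,R4,R5}
Step 7: cancel R3 -> on_hand[A=37 B=42 C=31] avail[A=37 B=39 C=23] open={R1,R4,R5}
Step 8: reserve R6 C 8 -> on_hand[A=37 B=42 C=31] avail[A=37 B=39 C=15] open={R1,R4,R5,R6}
Step 9: reserve R7 A 1 -> on_hand[A=37 B=42 C=31] avail[A=36 B=39 C=15] open={R1,R4,R5,R6,R7}
Step 10: reserve R8 A 4 -> on_hand[A=37 B=42 C=31] avail[A=32 B=39 C=15] open={R1,R4,R5,R6,R7,R8}
Step 11: commit R1 -> on_hand[A=37 B=42 C=26] avail[A=32 B=39 C=15] open={R4,R5,R6,R7,R8}
Step 12: commit R6 -> on_hand[A=37 B=42 C=18] avail[A=32 B=39 C=15] open={R4,R5,R7,R8}
Step 13: commit R7 -> on_hand[A=36 B=42 C=18] avail[A=32 B=39 C=15] open={R4,R5,R8}
Open reservations: ['R4', 'R5', 'R8'] -> 3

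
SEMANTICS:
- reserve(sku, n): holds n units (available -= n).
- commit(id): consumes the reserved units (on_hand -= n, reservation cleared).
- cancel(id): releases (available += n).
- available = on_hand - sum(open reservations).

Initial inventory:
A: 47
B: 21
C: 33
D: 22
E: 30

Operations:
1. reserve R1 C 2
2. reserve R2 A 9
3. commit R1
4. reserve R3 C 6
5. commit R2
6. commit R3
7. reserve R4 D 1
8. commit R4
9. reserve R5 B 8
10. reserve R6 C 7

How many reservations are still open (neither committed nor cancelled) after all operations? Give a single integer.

Step 1: reserve R1 C 2 -> on_hand[A=47 B=21 C=33 D=22 E=30] avail[A=47 B=21 C=31 D=22 E=30] open={R1}
Step 2: reserve R2 A 9 -> on_hand[A=47 B=21 C=33 D=22 E=30] avail[A=38 B=21 C=31 D=22 E=30] open={R1,R2}
Step 3: commit R1 -> on_hand[A=47 B=21 C=31 D=22 E=30] avail[A=38 B=21 C=31 D=22 E=30] open={R2}
Step 4: reserve R3 C 6 -> on_hand[A=47 B=21 C=31 D=22 E=30] avail[A=38 B=21 C=25 D=22 E=30] open={R2,R3}
Step 5: commit R2 -> on_hand[A=38 B=21 C=31 D=22 E=30] avail[A=38 B=21 C=25 D=22 E=30] open={R3}
Step 6: commit R3 -> on_hand[A=38 B=21 C=25 D=22 E=30] avail[A=38 B=21 C=25 D=22 E=30] open={}
Step 7: reserve R4 D 1 -> on_hand[A=38 B=21 C=25 D=22 E=30] avail[A=38 B=21 C=25 D=21 E=30] open={R4}
Step 8: commit R4 -> on_hand[A=38 B=21 C=25 D=21 E=30] avail[A=38 B=21 C=25 D=21 E=30] open={}
Step 9: reserve R5 B 8 -> on_hand[A=38 B=21 C=25 D=21 E=30] avail[A=38 B=13 C=25 D=21 E=30] open={R5}
Step 10: reserve R6 C 7 -> on_hand[A=38 B=21 C=25 D=21 E=30] avail[A=38 B=13 C=18 D=21 E=30] open={R5,R6}
Open reservations: ['R5', 'R6'] -> 2

Answer: 2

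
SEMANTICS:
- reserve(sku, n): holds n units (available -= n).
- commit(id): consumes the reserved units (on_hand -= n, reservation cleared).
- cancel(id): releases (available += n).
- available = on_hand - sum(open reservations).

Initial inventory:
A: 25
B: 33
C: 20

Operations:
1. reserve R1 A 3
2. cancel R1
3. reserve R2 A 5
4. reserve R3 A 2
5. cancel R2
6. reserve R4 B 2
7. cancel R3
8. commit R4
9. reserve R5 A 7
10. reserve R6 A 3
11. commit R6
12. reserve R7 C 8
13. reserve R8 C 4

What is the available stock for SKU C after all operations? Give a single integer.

Answer: 8

Derivation:
Step 1: reserve R1 A 3 -> on_hand[A=25 B=33 C=20] avail[A=22 B=33 C=20] open={R1}
Step 2: cancel R1 -> on_hand[A=25 B=33 C=20] avail[A=25 B=33 C=20] open={}
Step 3: reserve R2 A 5 -> on_hand[A=25 B=33 C=20] avail[A=20 B=33 C=20] open={R2}
Step 4: reserve R3 A 2 -> on_hand[A=25 B=33 C=20] avail[A=18 B=33 C=20] open={R2,R3}
Step 5: cancel R2 -> on_hand[A=25 B=33 C=20] avail[A=23 B=33 C=20] open={R3}
Step 6: reserve R4 B 2 -> on_hand[A=25 B=33 C=20] avail[A=23 B=31 C=20] open={R3,R4}
Step 7: cancel R3 -> on_hand[A=25 B=33 C=20] avail[A=25 B=31 C=20] open={R4}
Step 8: commit R4 -> on_hand[A=25 B=31 C=20] avail[A=25 B=31 C=20] open={}
Step 9: reserve R5 A 7 -> on_hand[A=25 B=31 C=20] avail[A=18 B=31 C=20] open={R5}
Step 10: reserve R6 A 3 -> on_hand[A=25 B=31 C=20] avail[A=15 B=31 C=20] open={R5,R6}
Step 11: commit R6 -> on_hand[A=22 B=31 C=20] avail[A=15 B=31 C=20] open={R5}
Step 12: reserve R7 C 8 -> on_hand[A=22 B=31 C=20] avail[A=15 B=31 C=12] open={R5,R7}
Step 13: reserve R8 C 4 -> on_hand[A=22 B=31 C=20] avail[A=15 B=31 C=8] open={R5,R7,R8}
Final available[C] = 8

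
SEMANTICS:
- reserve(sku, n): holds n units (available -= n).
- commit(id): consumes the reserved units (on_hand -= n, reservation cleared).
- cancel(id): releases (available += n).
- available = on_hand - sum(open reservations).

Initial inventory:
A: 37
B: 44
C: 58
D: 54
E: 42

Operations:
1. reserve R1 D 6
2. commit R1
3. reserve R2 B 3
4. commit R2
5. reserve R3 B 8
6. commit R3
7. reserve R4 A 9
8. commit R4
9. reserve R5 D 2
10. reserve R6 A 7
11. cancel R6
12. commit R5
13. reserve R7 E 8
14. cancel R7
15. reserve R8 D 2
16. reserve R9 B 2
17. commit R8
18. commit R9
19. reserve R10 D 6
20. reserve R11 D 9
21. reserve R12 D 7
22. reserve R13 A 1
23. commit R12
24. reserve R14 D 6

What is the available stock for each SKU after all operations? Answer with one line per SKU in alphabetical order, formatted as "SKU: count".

Answer: A: 27
B: 31
C: 58
D: 16
E: 42

Derivation:
Step 1: reserve R1 D 6 -> on_hand[A=37 B=44 C=58 D=54 E=42] avail[A=37 B=44 C=58 D=48 E=42] open={R1}
Step 2: commit R1 -> on_hand[A=37 B=44 C=58 D=48 E=42] avail[A=37 B=44 C=58 D=48 E=42] open={}
Step 3: reserve R2 B 3 -> on_hand[A=37 B=44 C=58 D=48 E=42] avail[A=37 B=41 C=58 D=48 E=42] open={R2}
Step 4: commit R2 -> on_hand[A=37 B=41 C=58 D=48 E=42] avail[A=37 B=41 C=58 D=48 E=42] open={}
Step 5: reserve R3 B 8 -> on_hand[A=37 B=41 C=58 D=48 E=42] avail[A=37 B=33 C=58 D=48 E=42] open={R3}
Step 6: commit R3 -> on_hand[A=37 B=33 C=58 D=48 E=42] avail[A=37 B=33 C=58 D=48 E=42] open={}
Step 7: reserve R4 A 9 -> on_hand[A=37 B=33 C=58 D=48 E=42] avail[A=28 B=33 C=58 D=48 E=42] open={R4}
Step 8: commit R4 -> on_hand[A=28 B=33 C=58 D=48 E=42] avail[A=28 B=33 C=58 D=48 E=42] open={}
Step 9: reserve R5 D 2 -> on_hand[A=28 B=33 C=58 D=48 E=42] avail[A=28 B=33 C=58 D=46 E=42] open={R5}
Step 10: reserve R6 A 7 -> on_hand[A=28 B=33 C=58 D=48 E=42] avail[A=21 B=33 C=58 D=46 E=42] open={R5,R6}
Step 11: cancel R6 -> on_hand[A=28 B=33 C=58 D=48 E=42] avail[A=28 B=33 C=58 D=46 E=42] open={R5}
Step 12: commit R5 -> on_hand[A=28 B=33 C=58 D=46 E=42] avail[A=28 B=33 C=58 D=46 E=42] open={}
Step 13: reserve R7 E 8 -> on_hand[A=28 B=33 C=58 D=46 E=42] avail[A=28 B=33 C=58 D=46 E=34] open={R7}
Step 14: cancel R7 -> on_hand[A=28 B=33 C=58 D=46 E=42] avail[A=28 B=33 C=58 D=46 E=42] open={}
Step 15: reserve R8 D 2 -> on_hand[A=28 B=33 C=58 D=46 E=42] avail[A=28 B=33 C=58 D=44 E=42] open={R8}
Step 16: reserve R9 B 2 -> on_hand[A=28 B=33 C=58 D=46 E=42] avail[A=28 B=31 C=58 D=44 E=42] open={R8,R9}
Step 17: commit R8 -> on_hand[A=28 B=33 C=58 D=44 E=42] avail[A=28 B=31 C=58 D=44 E=42] open={R9}
Step 18: commit R9 -> on_hand[A=28 B=31 C=58 D=44 E=42] avail[A=28 B=31 C=58 D=44 E=42] open={}
Step 19: reserve R10 D 6 -> on_hand[A=28 B=31 C=58 D=44 E=42] avail[A=28 B=31 C=58 D=38 E=42] open={R10}
Step 20: reserve R11 D 9 -> on_hand[A=28 B=31 C=58 D=44 E=42] avail[A=28 B=31 C=58 D=29 E=42] open={R10,R11}
Step 21: reserve R12 D 7 -> on_hand[A=28 B=31 C=58 D=44 E=42] avail[A=28 B=31 C=58 D=22 E=42] open={R10,R11,R12}
Step 22: reserve R13 A 1 -> on_hand[A=28 B=31 C=58 D=44 E=42] avail[A=27 B=31 C=58 D=22 E=42] open={R10,R11,R12,R13}
Step 23: commit R12 -> on_hand[A=28 B=31 C=58 D=37 E=42] avail[A=27 B=31 C=58 D=22 E=42] open={R10,R11,R13}
Step 24: reserve R14 D 6 -> on_hand[A=28 B=31 C=58 D=37 E=42] avail[A=27 B=31 C=58 D=16 E=42] open={R10,R11,R13,R14}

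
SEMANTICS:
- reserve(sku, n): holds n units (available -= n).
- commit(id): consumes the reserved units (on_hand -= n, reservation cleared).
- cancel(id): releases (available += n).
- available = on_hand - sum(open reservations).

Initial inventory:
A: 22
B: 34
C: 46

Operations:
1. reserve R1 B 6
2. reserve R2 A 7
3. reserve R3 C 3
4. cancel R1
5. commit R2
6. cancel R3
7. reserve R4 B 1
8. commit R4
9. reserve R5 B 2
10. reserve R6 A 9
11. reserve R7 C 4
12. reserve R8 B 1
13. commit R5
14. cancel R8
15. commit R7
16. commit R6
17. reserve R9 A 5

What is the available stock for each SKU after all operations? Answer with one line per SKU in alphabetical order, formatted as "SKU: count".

Step 1: reserve R1 B 6 -> on_hand[A=22 B=34 C=46] avail[A=22 B=28 C=46] open={R1}
Step 2: reserve R2 A 7 -> on_hand[A=22 B=34 C=46] avail[A=15 B=28 C=46] open={R1,R2}
Step 3: reserve R3 C 3 -> on_hand[A=22 B=34 C=46] avail[A=15 B=28 C=43] open={R1,R2,R3}
Step 4: cancel R1 -> on_hand[A=22 B=34 C=46] avail[A=15 B=34 C=43] open={R2,R3}
Step 5: commit R2 -> on_hand[A=15 B=34 C=46] avail[A=15 B=34 C=43] open={R3}
Step 6: cancel R3 -> on_hand[A=15 B=34 C=46] avail[A=15 B=34 C=46] open={}
Step 7: reserve R4 B 1 -> on_hand[A=15 B=34 C=46] avail[A=15 B=33 C=46] open={R4}
Step 8: commit R4 -> on_hand[A=15 B=33 C=46] avail[A=15 B=33 C=46] open={}
Step 9: reserve R5 B 2 -> on_hand[A=15 B=33 C=46] avail[A=15 B=31 C=46] open={R5}
Step 10: reserve R6 A 9 -> on_hand[A=15 B=33 C=46] avail[A=6 B=31 C=46] open={R5,R6}
Step 11: reserve R7 C 4 -> on_hand[A=15 B=33 C=46] avail[A=6 B=31 C=42] open={R5,R6,R7}
Step 12: reserve R8 B 1 -> on_hand[A=15 B=33 C=46] avail[A=6 B=30 C=42] open={R5,R6,R7,R8}
Step 13: commit R5 -> on_hand[A=15 B=31 C=46] avail[A=6 B=30 C=42] open={R6,R7,R8}
Step 14: cancel R8 -> on_hand[A=15 B=31 C=46] avail[A=6 B=31 C=42] open={R6,R7}
Step 15: commit R7 -> on_hand[A=15 B=31 C=42] avail[A=6 B=31 C=42] open={R6}
Step 16: commit R6 -> on_hand[A=6 B=31 C=42] avail[A=6 B=31 C=42] open={}
Step 17: reserve R9 A 5 -> on_hand[A=6 B=31 C=42] avail[A=1 B=31 C=42] open={R9}

Answer: A: 1
B: 31
C: 42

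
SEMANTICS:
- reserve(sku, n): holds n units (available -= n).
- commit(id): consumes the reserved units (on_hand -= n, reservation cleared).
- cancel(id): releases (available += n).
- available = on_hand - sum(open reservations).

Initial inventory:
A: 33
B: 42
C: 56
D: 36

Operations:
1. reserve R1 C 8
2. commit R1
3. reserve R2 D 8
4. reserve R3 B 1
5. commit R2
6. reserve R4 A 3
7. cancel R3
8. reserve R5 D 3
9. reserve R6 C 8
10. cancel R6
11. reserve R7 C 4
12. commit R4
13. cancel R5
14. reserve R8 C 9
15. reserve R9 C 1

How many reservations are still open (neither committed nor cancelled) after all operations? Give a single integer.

Answer: 3

Derivation:
Step 1: reserve R1 C 8 -> on_hand[A=33 B=42 C=56 D=36] avail[A=33 B=42 C=48 D=36] open={R1}
Step 2: commit R1 -> on_hand[A=33 B=42 C=48 D=36] avail[A=33 B=42 C=48 D=36] open={}
Step 3: reserve R2 D 8 -> on_hand[A=33 B=42 C=48 D=36] avail[A=33 B=42 C=48 D=28] open={R2}
Step 4: reserve R3 B 1 -> on_hand[A=33 B=42 C=48 D=36] avail[A=33 B=41 C=48 D=28] open={R2,R3}
Step 5: commit R2 -> on_hand[A=33 B=42 C=48 D=28] avail[A=33 B=41 C=48 D=28] open={R3}
Step 6: reserve R4 A 3 -> on_hand[A=33 B=42 C=48 D=28] avail[A=30 B=41 C=48 D=28] open={R3,R4}
Step 7: cancel R3 -> on_hand[A=33 B=42 C=48 D=28] avail[A=30 B=42 C=48 D=28] open={R4}
Step 8: reserve R5 D 3 -> on_hand[A=33 B=42 C=48 D=28] avail[A=30 B=42 C=48 D=25] open={R4,R5}
Step 9: reserve R6 C 8 -> on_hand[A=33 B=42 C=48 D=28] avail[A=30 B=42 C=40 D=25] open={R4,R5,R6}
Step 10: cancel R6 -> on_hand[A=33 B=42 C=48 D=28] avail[A=30 B=42 C=48 D=25] open={R4,R5}
Step 11: reserve R7 C 4 -> on_hand[A=33 B=42 C=48 D=28] avail[A=30 B=42 C=44 D=25] open={R4,R5,R7}
Step 12: commit R4 -> on_hand[A=30 B=42 C=48 D=28] avail[A=30 B=42 C=44 D=25] open={R5,R7}
Step 13: cancel R5 -> on_hand[A=30 B=42 C=48 D=28] avail[A=30 B=42 C=44 D=28] open={R7}
Step 14: reserve R8 C 9 -> on_hand[A=30 B=42 C=48 D=28] avail[A=30 B=42 C=35 D=28] open={R7,R8}
Step 15: reserve R9 C 1 -> on_hand[A=30 B=42 C=48 D=28] avail[A=30 B=42 C=34 D=28] open={R7,R8,R9}
Open reservations: ['R7', 'R8', 'R9'] -> 3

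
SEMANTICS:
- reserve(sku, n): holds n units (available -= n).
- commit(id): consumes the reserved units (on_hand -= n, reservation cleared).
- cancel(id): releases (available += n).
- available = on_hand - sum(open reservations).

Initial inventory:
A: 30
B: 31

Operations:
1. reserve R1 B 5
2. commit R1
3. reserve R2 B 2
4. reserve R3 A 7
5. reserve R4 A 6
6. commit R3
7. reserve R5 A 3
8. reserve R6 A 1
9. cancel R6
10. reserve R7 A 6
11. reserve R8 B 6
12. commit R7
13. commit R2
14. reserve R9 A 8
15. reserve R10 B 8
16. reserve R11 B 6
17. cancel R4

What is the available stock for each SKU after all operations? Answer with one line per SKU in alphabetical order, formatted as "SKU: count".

Step 1: reserve R1 B 5 -> on_hand[A=30 B=31] avail[A=30 B=26] open={R1}
Step 2: commit R1 -> on_hand[A=30 B=26] avail[A=30 B=26] open={}
Step 3: reserve R2 B 2 -> on_hand[A=30 B=26] avail[A=30 B=24] open={R2}
Step 4: reserve R3 A 7 -> on_hand[A=30 B=26] avail[A=23 B=24] open={R2,R3}
Step 5: reserve R4 A 6 -> on_hand[A=30 B=26] avail[A=17 B=24] open={R2,R3,R4}
Step 6: commit R3 -> on_hand[A=23 B=26] avail[A=17 B=24] open={R2,R4}
Step 7: reserve R5 A 3 -> on_hand[A=23 B=26] avail[A=14 B=24] open={R2,R4,R5}
Step 8: reserve R6 A 1 -> on_hand[A=23 B=26] avail[A=13 B=24] open={R2,R4,R5,R6}
Step 9: cancel R6 -> on_hand[A=23 B=26] avail[A=14 B=24] open={R2,R4,R5}
Step 10: reserve R7 A 6 -> on_hand[A=23 B=26] avail[A=8 B=24] open={R2,R4,R5,R7}
Step 11: reserve R8 B 6 -> on_hand[A=23 B=26] avail[A=8 B=18] open={R2,R4,R5,R7,R8}
Step 12: commit R7 -> on_hand[A=17 B=26] avail[A=8 B=18] open={R2,R4,R5,R8}
Step 13: commit R2 -> on_hand[A=17 B=24] avail[A=8 B=18] open={R4,R5,R8}
Step 14: reserve R9 A 8 -> on_hand[A=17 B=24] avail[A=0 B=18] open={R4,R5,R8,R9}
Step 15: reserve R10 B 8 -> on_hand[A=17 B=24] avail[A=0 B=10] open={R10,R4,R5,R8,R9}
Step 16: reserve R11 B 6 -> on_hand[A=17 B=24] avail[A=0 B=4] open={R10,R11,R4,R5,R8,R9}
Step 17: cancel R4 -> on_hand[A=17 B=24] avail[A=6 B=4] open={R10,R11,R5,R8,R9}

Answer: A: 6
B: 4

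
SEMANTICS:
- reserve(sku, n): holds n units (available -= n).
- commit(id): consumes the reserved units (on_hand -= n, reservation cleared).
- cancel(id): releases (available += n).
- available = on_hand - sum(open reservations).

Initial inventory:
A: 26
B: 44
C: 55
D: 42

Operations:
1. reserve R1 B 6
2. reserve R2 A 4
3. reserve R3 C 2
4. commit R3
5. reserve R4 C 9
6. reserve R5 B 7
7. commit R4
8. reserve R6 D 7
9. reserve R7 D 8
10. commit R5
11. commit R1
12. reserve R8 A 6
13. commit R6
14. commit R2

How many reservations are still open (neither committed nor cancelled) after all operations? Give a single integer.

Step 1: reserve R1 B 6 -> on_hand[A=26 B=44 C=55 D=42] avail[A=26 B=38 C=55 D=42] open={R1}
Step 2: reserve R2 A 4 -> on_hand[A=26 B=44 C=55 D=42] avail[A=22 B=38 C=55 D=42] open={R1,R2}
Step 3: reserve R3 C 2 -> on_hand[A=26 B=44 C=55 D=42] avail[A=22 B=38 C=53 D=42] open={R1,R2,R3}
Step 4: commit R3 -> on_hand[A=26 B=44 C=53 D=42] avail[A=22 B=38 C=53 D=42] open={R1,R2}
Step 5: reserve R4 C 9 -> on_hand[A=26 B=44 C=53 D=42] avail[A=22 B=38 C=44 D=42] open={R1,R2,R4}
Step 6: reserve R5 B 7 -> on_hand[A=26 B=44 C=53 D=42] avail[A=22 B=31 C=44 D=42] open={R1,R2,R4,R5}
Step 7: commit R4 -> on_hand[A=26 B=44 C=44 D=42] avail[A=22 B=31 C=44 D=42] open={R1,R2,R5}
Step 8: reserve R6 D 7 -> on_hand[A=26 B=44 C=44 D=42] avail[A=22 B=31 C=44 D=35] open={R1,R2,R5,R6}
Step 9: reserve R7 D 8 -> on_hand[A=26 B=44 C=44 D=42] avail[A=22 B=31 C=44 D=27] open={R1,R2,R5,R6,R7}
Step 10: commit R5 -> on_hand[A=26 B=37 C=44 D=42] avail[A=22 B=31 C=44 D=27] open={R1,R2,R6,R7}
Step 11: commit R1 -> on_hand[A=26 B=31 C=44 D=42] avail[A=22 B=31 C=44 D=27] open={R2,R6,R7}
Step 12: reserve R8 A 6 -> on_hand[A=26 B=31 C=44 D=42] avail[A=16 B=31 C=44 D=27] open={R2,R6,R7,R8}
Step 13: commit R6 -> on_hand[A=26 B=31 C=44 D=35] avail[A=16 B=31 C=44 D=27] open={R2,R7,R8}
Step 14: commit R2 -> on_hand[A=22 B=31 C=44 D=35] avail[A=16 B=31 C=44 D=27] open={R7,R8}
Open reservations: ['R7', 'R8'] -> 2

Answer: 2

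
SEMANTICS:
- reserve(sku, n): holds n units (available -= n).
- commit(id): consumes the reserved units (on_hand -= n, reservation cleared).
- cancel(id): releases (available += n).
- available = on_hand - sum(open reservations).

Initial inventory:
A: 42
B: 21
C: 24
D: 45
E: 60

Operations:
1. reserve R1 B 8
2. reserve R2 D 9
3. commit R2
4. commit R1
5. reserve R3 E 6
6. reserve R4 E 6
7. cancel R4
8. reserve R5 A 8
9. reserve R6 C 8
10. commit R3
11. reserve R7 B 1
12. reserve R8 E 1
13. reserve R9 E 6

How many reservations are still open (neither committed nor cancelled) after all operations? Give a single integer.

Step 1: reserve R1 B 8 -> on_hand[A=42 B=21 C=24 D=45 E=60] avail[A=42 B=13 C=24 D=45 E=60] open={R1}
Step 2: reserve R2 D 9 -> on_hand[A=42 B=21 C=24 D=45 E=60] avail[A=42 B=13 C=24 D=36 E=60] open={R1,R2}
Step 3: commit R2 -> on_hand[A=42 B=21 C=24 D=36 E=60] avail[A=42 B=13 C=24 D=36 E=60] open={R1}
Step 4: commit R1 -> on_hand[A=42 B=13 C=24 D=36 E=60] avail[A=42 B=13 C=24 D=36 E=60] open={}
Step 5: reserve R3 E 6 -> on_hand[A=42 B=13 C=24 D=36 E=60] avail[A=42 B=13 C=24 D=36 E=54] open={R3}
Step 6: reserve R4 E 6 -> on_hand[A=42 B=13 C=24 D=36 E=60] avail[A=42 B=13 C=24 D=36 E=48] open={R3,R4}
Step 7: cancel R4 -> on_hand[A=42 B=13 C=24 D=36 E=60] avail[A=42 B=13 C=24 D=36 E=54] open={R3}
Step 8: reserve R5 A 8 -> on_hand[A=42 B=13 C=24 D=36 E=60] avail[A=34 B=13 C=24 D=36 E=54] open={R3,R5}
Step 9: reserve R6 C 8 -> on_hand[A=42 B=13 C=24 D=36 E=60] avail[A=34 B=13 C=16 D=36 E=54] open={R3,R5,R6}
Step 10: commit R3 -> on_hand[A=42 B=13 C=24 D=36 E=54] avail[A=34 B=13 C=16 D=36 E=54] open={R5,R6}
Step 11: reserve R7 B 1 -> on_hand[A=42 B=13 C=24 D=36 E=54] avail[A=34 B=12 C=16 D=36 E=54] open={R5,R6,R7}
Step 12: reserve R8 E 1 -> on_hand[A=42 B=13 C=24 D=36 E=54] avail[A=34 B=12 C=16 D=36 E=53] open={R5,R6,R7,R8}
Step 13: reserve R9 E 6 -> on_hand[A=42 B=13 C=24 D=36 E=54] avail[A=34 B=12 C=16 D=36 E=47] open={R5,R6,R7,R8,R9}
Open reservations: ['R5', 'R6', 'R7', 'R8', 'R9'] -> 5

Answer: 5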